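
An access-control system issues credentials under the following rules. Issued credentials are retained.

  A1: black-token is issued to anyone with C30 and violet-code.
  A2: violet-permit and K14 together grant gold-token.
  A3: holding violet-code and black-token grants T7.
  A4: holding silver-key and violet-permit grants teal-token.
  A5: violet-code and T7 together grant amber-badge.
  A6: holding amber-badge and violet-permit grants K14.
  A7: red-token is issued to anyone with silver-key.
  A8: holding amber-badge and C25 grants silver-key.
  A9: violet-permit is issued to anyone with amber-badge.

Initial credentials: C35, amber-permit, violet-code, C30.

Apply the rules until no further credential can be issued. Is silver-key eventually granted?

No

silver-key would need amber-badge and C25 (A8), but C25 is never granted.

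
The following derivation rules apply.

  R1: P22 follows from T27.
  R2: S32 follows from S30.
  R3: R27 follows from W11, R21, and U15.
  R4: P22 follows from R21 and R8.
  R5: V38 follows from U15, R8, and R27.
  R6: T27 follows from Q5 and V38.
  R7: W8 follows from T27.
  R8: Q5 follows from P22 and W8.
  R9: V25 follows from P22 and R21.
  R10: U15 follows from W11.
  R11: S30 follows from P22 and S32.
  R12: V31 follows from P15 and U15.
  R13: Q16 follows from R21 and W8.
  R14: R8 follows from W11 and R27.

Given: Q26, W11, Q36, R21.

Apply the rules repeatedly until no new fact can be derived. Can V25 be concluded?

Yes

From W11, R10 gives U15.
From W11, R21, and U15, R3 gives R27.
W11 and R27 hold, so R8 follows (R14).
From R21 and R8, R4 gives P22.
From P22 and R21, R9 gives V25.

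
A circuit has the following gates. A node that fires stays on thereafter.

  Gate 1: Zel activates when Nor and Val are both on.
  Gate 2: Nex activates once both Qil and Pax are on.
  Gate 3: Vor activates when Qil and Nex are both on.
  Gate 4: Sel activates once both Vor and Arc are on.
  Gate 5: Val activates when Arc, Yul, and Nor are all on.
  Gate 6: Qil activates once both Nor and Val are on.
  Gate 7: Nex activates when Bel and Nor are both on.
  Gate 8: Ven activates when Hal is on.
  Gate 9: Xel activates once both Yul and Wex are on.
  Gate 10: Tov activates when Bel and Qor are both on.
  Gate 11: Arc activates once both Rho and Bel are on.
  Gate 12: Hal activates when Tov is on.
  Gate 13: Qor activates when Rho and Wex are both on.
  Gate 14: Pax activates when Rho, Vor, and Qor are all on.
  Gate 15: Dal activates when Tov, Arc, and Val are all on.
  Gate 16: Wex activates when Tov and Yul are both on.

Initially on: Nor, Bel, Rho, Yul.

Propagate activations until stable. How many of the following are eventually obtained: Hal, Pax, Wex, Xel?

Hal would need Tov (Gate 12), but Tov never turns on.
Pax would need Rho, Vor, and Qor (Gate 14), but Qor never turns on.
Wex would need Tov and Yul (Gate 16), but Tov never turns on.
Xel would need Yul and Wex (Gate 9), but Wex never turns on.
None of the 4 are reached.

0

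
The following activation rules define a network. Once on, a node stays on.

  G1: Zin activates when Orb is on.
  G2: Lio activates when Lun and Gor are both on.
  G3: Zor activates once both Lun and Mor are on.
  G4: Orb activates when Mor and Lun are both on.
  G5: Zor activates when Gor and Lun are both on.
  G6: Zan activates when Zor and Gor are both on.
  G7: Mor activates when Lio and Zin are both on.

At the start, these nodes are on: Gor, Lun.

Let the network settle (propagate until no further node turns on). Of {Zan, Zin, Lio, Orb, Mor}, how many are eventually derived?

G5: Gor and Lun on → Zor on.
G2: Lun and Gor on → Lio on.
G6: Zor and Gor on → Zan on.
Zan: reached.
Zin would need Orb (G1), but Orb never turns on.
Lio: reached.
Orb would need Mor and Lun (G4), but Mor never turns on.
Mor would need Lio and Zin (G7), but Zin never turns on.
Reached: Zan and Lio — 2 of the 5.

2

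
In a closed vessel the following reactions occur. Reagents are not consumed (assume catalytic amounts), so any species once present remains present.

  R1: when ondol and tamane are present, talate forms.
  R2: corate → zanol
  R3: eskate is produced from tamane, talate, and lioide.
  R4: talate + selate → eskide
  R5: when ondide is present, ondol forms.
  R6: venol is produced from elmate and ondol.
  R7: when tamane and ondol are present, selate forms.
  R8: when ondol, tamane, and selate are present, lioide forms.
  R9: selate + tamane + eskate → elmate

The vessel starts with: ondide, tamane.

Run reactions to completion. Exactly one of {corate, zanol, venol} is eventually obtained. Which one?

ondide present → ondol forms (R5).
tamane and ondol present → selate forms (R7).
ondol and tamane present → talate forms (R1).
ondol, tamane, and selate present → lioide forms (R8).
tamane, talate, and lioide present → eskate forms (R3).
selate, tamane, and eskate present → elmate forms (R9).
elmate and ondol present → venol forms (R6).
zanol would need corate (R2), but corate never forms. No rule produces corate, and it is not given.

venol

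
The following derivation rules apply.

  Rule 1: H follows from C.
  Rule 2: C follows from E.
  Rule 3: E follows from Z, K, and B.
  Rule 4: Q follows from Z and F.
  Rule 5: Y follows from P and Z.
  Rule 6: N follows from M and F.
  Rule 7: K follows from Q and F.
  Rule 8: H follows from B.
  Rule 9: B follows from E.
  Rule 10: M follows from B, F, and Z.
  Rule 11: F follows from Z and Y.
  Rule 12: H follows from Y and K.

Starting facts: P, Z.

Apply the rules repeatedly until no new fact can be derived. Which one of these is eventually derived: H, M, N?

P and Z hold, so Y follows (Rule 5).
From Z and Y, Rule 11 gives F.
From Z and F, Rule 4 gives Q.
Q and F hold, so K follows (Rule 7).
Y and K hold, so H follows (Rule 12).
M would need B, F, and Z (Rule 10), but B is never established. N would need M and F (Rule 6), but M is never established.

H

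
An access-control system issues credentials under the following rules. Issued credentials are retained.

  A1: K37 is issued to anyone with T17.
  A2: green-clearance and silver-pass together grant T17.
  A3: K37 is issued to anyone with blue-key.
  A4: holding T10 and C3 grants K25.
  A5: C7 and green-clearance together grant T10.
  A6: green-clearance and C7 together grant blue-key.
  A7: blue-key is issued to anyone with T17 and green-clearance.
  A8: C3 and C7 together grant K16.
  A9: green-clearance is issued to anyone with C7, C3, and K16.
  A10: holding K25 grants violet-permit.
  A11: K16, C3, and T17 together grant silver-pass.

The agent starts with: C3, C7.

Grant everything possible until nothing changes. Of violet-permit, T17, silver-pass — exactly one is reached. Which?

Holding C3 and C7 grants K16 (A8).
Holding C7, C3, and K16 grants green-clearance (A9).
Holding C7 and green-clearance grants T10 (A5).
Holding T10 and C3 grants K25 (A4).
Holding K25 grants violet-permit (A10).
silver-pass would need K16, C3, and T17 (A11), but T17 is never granted. T17 would need green-clearance and silver-pass (A2), but silver-pass is never granted.

violet-permit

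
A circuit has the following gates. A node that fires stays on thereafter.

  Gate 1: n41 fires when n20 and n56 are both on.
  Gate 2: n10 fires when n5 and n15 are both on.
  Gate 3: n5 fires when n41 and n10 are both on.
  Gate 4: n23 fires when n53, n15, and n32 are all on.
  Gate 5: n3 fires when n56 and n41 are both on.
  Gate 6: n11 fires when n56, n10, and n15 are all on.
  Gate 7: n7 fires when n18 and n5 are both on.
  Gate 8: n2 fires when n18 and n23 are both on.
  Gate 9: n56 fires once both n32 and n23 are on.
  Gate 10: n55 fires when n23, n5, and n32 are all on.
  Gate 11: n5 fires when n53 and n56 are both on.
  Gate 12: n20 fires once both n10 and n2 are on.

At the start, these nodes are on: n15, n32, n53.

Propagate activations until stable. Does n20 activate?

n20 would need n10 and n2 (Gate 12), but n2 never turns on.

No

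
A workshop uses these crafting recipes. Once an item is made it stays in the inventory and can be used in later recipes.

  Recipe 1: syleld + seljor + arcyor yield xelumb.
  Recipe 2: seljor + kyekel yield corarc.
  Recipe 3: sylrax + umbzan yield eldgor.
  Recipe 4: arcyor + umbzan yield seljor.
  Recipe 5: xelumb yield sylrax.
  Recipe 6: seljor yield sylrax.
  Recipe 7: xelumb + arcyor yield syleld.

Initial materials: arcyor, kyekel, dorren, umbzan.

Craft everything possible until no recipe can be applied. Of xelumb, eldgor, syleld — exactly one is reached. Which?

eldgor

arcyor + umbzan → seljor (Recipe 4).
Using Recipe 6, seljor makes sylrax.
sylrax + umbzan → eldgor (Recipe 3).
xelumb would need syleld, seljor, and arcyor (Recipe 1), but syleld is never obtained. syleld would need xelumb and arcyor (Recipe 7), but xelumb is never obtained.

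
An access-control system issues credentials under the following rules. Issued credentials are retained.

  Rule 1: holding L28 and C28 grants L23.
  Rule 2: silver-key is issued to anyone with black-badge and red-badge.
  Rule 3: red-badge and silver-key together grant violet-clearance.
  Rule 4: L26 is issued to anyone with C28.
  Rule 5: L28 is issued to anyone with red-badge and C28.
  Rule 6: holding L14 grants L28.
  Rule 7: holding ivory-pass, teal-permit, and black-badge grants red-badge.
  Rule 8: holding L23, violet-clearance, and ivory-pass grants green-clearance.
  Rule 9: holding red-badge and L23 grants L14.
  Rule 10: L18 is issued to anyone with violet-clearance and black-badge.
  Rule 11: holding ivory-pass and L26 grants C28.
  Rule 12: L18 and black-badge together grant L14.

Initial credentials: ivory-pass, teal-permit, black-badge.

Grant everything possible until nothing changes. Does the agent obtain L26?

L26 would need C28 (Rule 4), but C28 is never granted.

No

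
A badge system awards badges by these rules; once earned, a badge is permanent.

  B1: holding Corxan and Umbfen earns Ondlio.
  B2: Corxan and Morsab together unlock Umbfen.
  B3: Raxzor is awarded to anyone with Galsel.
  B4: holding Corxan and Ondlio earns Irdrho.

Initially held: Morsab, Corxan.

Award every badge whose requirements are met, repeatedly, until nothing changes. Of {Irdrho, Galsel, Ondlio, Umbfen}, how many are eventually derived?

With Corxan and Morsab, Umbfen is earned (B2).
With Corxan and Umbfen, Ondlio is earned (B1).
With Corxan and Ondlio, Irdrho is earned (B4).
Irdrho: reached.
No rule produces Galsel, and it is not given.
Ondlio: reached.
Umbfen: reached.
Reached: Irdrho, Ondlio, and Umbfen — 3 of the 4.

3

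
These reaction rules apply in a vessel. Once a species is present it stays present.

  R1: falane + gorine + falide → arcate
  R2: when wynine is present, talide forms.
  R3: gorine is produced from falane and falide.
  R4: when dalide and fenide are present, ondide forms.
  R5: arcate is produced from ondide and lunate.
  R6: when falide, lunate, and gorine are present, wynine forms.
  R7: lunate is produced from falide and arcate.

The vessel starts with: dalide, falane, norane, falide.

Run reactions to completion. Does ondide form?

ondide would need dalide and fenide (R4), but fenide never forms.

No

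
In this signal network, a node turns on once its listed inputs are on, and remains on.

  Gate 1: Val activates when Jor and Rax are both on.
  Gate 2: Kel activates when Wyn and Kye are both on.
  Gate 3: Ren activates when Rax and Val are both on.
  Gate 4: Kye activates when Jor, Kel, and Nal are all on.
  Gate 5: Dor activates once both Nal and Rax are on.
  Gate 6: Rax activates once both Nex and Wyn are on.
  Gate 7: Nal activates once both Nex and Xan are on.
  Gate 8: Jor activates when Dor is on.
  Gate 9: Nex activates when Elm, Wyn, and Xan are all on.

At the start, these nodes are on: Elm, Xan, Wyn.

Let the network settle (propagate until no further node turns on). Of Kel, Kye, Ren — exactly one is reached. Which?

Elm, Wyn, and Xan are on, so Nex activates (Gate 9).
Gate 7: Nex and Xan on → Nal on.
Gate 6: Nex and Wyn on → Rax on.
Gate 5: Nal and Rax on → Dor on.
Dor is on, so Jor activates (Gate 8).
Jor and Rax are on, so Val activates (Gate 1).
Rax and Val are on, so Ren activates (Gate 3).
Kye would need Jor, Kel, and Nal (Gate 4), but Kel never turns on. Kel would need Wyn and Kye (Gate 2), but Kye never turns on.

Ren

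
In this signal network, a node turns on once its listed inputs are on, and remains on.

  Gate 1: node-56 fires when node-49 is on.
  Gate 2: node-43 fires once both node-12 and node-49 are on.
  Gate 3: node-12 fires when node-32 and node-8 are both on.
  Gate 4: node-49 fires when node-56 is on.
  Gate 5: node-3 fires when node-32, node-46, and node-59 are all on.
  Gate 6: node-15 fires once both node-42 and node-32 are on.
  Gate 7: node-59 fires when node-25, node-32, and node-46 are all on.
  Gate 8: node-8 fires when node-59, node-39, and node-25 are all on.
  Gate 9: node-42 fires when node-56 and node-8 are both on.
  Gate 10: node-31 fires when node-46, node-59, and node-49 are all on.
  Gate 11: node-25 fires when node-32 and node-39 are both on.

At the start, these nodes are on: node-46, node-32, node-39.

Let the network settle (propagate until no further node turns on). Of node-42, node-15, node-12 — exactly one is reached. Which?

Gate 11: node-32 and node-39 on → node-25 on.
node-25, node-32, and node-46 are on, so node-59 fires (Gate 7).
Gate 8: node-59, node-39, and node-25 on → node-8 on.
node-32 and node-8 are on, so node-12 fires (Gate 3).
node-15 would need node-42 and node-32 (Gate 6), but node-42 never turns on. node-42 would need node-56 and node-8 (Gate 9), but node-56 never turns on.

node-12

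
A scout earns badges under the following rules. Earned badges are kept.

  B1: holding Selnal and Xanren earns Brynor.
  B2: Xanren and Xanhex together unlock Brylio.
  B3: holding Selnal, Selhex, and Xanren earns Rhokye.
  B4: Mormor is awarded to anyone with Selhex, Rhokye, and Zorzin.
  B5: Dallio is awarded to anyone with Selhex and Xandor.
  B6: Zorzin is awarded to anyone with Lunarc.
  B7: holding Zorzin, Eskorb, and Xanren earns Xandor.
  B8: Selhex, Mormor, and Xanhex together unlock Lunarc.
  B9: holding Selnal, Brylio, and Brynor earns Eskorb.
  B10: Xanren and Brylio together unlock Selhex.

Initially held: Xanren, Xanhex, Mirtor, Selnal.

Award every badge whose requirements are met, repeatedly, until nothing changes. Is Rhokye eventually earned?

Yes

With Xanren and Xanhex, Brylio is earned (B2).
With Xanren and Brylio, Selhex is earned (B10).
With Selnal, Selhex, and Xanren, Rhokye is earned (B3).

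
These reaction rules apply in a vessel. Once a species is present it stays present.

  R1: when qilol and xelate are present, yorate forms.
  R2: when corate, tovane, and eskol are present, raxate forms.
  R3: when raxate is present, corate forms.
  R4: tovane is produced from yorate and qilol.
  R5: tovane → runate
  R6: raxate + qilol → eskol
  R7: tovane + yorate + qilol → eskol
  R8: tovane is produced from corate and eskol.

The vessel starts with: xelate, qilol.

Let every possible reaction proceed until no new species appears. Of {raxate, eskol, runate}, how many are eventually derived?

qilol and xelate present → yorate forms (R1).
yorate and qilol present → tovane forms (R4).
tovane, yorate, and qilol present → eskol forms (R7).
tovane present → runate forms (R5).
raxate would need corate, tovane, and eskol (R2), but corate never forms.
eskol: reached.
runate: reached.
Reached: eskol and runate — 2 of the 3.

2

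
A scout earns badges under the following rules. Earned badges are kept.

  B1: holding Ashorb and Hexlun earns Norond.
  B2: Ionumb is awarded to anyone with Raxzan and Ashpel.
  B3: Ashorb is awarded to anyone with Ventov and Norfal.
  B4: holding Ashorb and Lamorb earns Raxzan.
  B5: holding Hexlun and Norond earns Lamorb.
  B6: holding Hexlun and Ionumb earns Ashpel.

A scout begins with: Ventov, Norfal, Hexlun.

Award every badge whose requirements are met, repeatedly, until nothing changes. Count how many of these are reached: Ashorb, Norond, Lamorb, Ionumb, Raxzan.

With Ventov and Norfal, Ashorb is earned (B3).
With Ashorb and Hexlun, Norond is earned (B1).
With Hexlun and Norond, Lamorb is earned (B5).
With Ashorb and Lamorb, Raxzan is earned (B4).
Ashorb: reached.
Norond: reached.
Lamorb: reached.
Ionumb would need Raxzan and Ashpel (B2), but Ashpel is never earned.
Raxzan: reached.
Reached: Ashorb, Norond, Lamorb, and Raxzan — 4 of the 5.

4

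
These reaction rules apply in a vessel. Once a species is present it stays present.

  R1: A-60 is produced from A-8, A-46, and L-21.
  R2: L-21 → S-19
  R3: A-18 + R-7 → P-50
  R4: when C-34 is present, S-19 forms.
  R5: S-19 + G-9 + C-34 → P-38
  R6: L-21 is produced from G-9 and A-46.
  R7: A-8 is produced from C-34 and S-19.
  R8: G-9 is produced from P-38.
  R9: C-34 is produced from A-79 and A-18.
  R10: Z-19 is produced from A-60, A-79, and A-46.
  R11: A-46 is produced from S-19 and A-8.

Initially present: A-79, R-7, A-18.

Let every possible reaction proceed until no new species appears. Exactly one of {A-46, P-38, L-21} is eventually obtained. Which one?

A-46

A-79 and A-18 present → C-34 forms (R9).
C-34 present → S-19 forms (R4).
C-34 and S-19 present → A-8 forms (R7).
S-19 and A-8 present → A-46 forms (R11).
P-38 would need S-19, G-9, and C-34 (R5), but G-9 never forms. L-21 would need G-9 and A-46 (R6), but G-9 never forms.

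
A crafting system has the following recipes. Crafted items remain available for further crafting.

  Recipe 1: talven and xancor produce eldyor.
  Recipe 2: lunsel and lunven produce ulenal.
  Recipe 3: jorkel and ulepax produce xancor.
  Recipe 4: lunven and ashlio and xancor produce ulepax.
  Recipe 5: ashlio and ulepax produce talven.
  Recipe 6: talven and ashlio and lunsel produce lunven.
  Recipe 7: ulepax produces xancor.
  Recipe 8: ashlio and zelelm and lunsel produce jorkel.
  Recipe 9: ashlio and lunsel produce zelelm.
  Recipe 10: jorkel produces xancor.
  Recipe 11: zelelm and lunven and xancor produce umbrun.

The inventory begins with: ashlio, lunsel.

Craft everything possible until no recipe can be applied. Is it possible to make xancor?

ashlio and lunsel → zelelm (Recipe 9).
ashlio and zelelm and lunsel → jorkel (Recipe 8).
jorkel → xancor (Recipe 10).

Yes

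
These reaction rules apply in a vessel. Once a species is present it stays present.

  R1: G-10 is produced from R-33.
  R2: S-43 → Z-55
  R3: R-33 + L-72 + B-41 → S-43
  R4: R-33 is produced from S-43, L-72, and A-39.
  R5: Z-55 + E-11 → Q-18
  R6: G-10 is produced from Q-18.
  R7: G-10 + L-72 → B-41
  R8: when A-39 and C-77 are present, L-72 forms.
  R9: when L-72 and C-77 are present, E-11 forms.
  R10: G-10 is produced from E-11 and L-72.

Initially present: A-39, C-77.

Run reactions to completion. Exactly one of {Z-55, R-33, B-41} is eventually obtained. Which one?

A-39 and C-77 present → L-72 forms (R8).
L-72 and C-77 present → E-11 forms (R9).
E-11 and L-72 present → G-10 forms (R10).
G-10 and L-72 present → B-41 forms (R7).
Z-55 would need S-43 (R2), but S-43 never forms. R-33 would need S-43, L-72, and A-39 (R4), but S-43 never forms.

B-41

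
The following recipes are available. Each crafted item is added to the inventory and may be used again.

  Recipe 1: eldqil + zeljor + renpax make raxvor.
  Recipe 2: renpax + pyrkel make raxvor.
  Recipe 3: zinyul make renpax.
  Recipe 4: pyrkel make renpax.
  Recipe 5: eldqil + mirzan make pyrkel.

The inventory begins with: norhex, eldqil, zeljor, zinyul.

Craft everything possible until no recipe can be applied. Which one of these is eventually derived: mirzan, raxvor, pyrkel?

raxvor

Using Recipe 3, zinyul makes renpax.
Using Recipe 1, eldqil, zeljor, and renpax make raxvor.
No rule produces mirzan, and it is not given. pyrkel would need eldqil and mirzan (Recipe 5), but mirzan is never obtained.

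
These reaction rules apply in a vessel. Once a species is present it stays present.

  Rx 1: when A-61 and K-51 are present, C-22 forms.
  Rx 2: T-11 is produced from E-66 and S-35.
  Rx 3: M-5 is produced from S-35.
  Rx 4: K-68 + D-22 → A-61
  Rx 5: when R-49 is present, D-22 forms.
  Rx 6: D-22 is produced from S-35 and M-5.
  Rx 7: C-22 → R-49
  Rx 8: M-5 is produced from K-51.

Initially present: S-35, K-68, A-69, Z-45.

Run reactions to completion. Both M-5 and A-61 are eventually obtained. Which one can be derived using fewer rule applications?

M-5: S-35 present → M-5 forms (Rx 3). [1 rule application]
A-61: S-35 present → M-5 forms (Rx 3). S-35 and M-5 present → D-22 forms (Rx 6). K-68 and D-22 present → A-61 forms (Rx 4). [3 rule applications]
M-5 needs fewer.

M-5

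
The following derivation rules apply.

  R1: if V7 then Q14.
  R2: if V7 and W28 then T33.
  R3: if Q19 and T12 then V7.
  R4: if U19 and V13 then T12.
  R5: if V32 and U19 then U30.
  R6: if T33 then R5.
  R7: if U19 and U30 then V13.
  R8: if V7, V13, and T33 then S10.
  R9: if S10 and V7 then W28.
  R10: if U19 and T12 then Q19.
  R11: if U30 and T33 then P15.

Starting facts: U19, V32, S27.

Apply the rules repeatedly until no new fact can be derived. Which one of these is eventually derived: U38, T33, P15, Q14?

Q14

V32 and U19 hold, so U30 follows (R5).
U19 and U30 hold, so V13 follows (R7).
U19 and V13 hold, so T12 follows (R4).
U19 and T12 hold, so Q19 follows (R10).
Q19 and T12 hold, so V7 follows (R3).
From V7, R1 gives Q14.
P15 would need U30 and T33 (R11), but T33 is never established. T33 would need V7 and W28 (R2), but W28 is never established. No rule produces U38, and it is not given.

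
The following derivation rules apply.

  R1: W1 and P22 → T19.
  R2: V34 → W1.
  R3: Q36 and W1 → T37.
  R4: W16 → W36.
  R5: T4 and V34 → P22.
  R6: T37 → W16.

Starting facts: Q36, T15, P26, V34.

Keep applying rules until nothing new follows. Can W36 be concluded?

Yes

From V34, R2 gives W1.
From Q36 and W1, R3 gives T37.
T37 holds, so W16 follows (R6).
From W16, R4 gives W36.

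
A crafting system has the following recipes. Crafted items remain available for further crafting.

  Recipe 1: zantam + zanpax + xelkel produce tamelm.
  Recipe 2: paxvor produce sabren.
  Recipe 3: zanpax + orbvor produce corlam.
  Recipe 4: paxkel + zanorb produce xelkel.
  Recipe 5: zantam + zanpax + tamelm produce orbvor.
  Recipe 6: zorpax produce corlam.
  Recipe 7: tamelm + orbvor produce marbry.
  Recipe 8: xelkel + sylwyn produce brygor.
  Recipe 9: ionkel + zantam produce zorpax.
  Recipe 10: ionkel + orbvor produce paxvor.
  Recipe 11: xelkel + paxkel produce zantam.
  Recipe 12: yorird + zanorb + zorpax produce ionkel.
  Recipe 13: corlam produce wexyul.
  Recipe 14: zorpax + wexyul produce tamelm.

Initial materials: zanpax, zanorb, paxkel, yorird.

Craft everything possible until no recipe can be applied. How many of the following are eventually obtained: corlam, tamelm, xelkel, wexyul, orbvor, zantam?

Using Recipe 4, paxkel and zanorb make xelkel.
Using Recipe 11, xelkel and paxkel make zantam.
zantam + zanpax + xelkel → tamelm (Recipe 1).
Using Recipe 5, zantam, zanpax, and tamelm make orbvor.
zanpax + orbvor → corlam (Recipe 3).
Using Recipe 13, corlam makes wexyul.
corlam: reached.
tamelm: reached.
xelkel: reached.
wexyul: reached.
orbvor: reached.
zantam: reached.
All 6 are reached.

6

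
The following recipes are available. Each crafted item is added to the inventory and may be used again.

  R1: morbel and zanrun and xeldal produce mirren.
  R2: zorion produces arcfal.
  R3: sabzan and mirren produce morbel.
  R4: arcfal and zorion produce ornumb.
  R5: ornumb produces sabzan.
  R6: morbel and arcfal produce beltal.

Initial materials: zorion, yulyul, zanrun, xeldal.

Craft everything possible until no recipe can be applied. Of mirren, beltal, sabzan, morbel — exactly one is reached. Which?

sabzan

Using R2, zorion makes arcfal.
Using R4, arcfal and zorion make ornumb.
ornumb → sabzan (R5).
mirren would need morbel, zanrun, and xeldal (R1), but morbel is never obtained. morbel would need sabzan and mirren (R3), but mirren is never obtained. beltal would need morbel and arcfal (R6), but morbel is never obtained.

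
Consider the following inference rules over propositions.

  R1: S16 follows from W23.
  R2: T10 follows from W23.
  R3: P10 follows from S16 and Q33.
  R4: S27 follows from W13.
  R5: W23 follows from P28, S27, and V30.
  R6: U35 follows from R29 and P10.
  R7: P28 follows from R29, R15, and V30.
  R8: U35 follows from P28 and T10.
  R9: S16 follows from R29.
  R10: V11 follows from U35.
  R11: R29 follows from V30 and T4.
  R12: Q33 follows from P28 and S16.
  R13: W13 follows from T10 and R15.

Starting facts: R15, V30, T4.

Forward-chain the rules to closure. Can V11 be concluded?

Yes

V30 and T4 hold, so R29 follows (R11).
R29, R15, and V30 hold, so P28 follows (R7).
From R29, R9 gives S16.
From P28 and S16, R12 gives Q33.
From S16 and Q33, R3 gives P10.
R29 and P10 hold, so U35 follows (R6).
U35 holds, so V11 follows (R10).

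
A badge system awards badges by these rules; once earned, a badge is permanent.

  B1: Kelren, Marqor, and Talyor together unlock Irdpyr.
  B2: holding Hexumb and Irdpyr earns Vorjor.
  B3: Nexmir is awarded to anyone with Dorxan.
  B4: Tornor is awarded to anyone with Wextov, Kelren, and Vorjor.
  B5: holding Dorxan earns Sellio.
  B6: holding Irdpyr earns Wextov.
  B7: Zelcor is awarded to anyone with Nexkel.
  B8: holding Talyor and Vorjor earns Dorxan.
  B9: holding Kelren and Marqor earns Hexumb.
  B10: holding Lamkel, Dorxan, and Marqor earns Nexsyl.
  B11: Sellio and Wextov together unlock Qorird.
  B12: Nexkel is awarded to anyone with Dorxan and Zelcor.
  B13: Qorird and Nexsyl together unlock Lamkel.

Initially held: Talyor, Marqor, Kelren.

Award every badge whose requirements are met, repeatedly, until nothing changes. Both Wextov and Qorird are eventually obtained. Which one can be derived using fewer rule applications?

Wextov: With Kelren, Marqor, and Talyor, Irdpyr is earned (B1). With Irdpyr, Wextov is earned (B6). [2 rule applications]
Qorird: With Kelren and Marqor, Hexumb is earned (B9). With Kelren, Marqor, and Talyor, Irdpyr is earned (B1). With Hexumb and Irdpyr, Vorjor is earned (B2). With Irdpyr, Wextov is earned (B6). With Talyor and Vorjor, Dorxan is earned (B8). With Dorxan, Sellio is earned (B5). With Sellio and Wextov, Qorird is earned (B11). [7 rule applications]
Wextov needs fewer.

Wextov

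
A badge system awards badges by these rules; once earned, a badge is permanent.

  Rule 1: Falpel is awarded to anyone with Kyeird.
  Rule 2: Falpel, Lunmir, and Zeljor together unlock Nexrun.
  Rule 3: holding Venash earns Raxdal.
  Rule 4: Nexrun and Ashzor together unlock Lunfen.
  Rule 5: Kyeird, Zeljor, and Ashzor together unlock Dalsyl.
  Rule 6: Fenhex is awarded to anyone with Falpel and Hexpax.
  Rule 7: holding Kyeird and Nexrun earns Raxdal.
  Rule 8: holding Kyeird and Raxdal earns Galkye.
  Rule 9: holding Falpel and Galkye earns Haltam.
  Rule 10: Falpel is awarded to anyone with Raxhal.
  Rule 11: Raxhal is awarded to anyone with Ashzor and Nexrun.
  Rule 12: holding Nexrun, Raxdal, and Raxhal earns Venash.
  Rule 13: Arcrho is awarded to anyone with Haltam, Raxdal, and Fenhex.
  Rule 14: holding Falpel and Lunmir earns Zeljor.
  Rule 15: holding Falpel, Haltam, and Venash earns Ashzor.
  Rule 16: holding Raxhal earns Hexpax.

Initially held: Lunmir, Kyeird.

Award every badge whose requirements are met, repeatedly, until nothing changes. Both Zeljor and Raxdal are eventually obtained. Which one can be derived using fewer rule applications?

Zeljor

Zeljor: With Kyeird, Falpel is earned (Rule 1). With Falpel and Lunmir, Zeljor is earned (Rule 14). [2 rule applications]
Raxdal: With Kyeird, Falpel is earned (Rule 1). With Falpel and Lunmir, Zeljor is earned (Rule 14). With Falpel, Lunmir, and Zeljor, Nexrun is earned (Rule 2). With Kyeird and Nexrun, Raxdal is earned (Rule 7). [4 rule applications]
Zeljor needs fewer.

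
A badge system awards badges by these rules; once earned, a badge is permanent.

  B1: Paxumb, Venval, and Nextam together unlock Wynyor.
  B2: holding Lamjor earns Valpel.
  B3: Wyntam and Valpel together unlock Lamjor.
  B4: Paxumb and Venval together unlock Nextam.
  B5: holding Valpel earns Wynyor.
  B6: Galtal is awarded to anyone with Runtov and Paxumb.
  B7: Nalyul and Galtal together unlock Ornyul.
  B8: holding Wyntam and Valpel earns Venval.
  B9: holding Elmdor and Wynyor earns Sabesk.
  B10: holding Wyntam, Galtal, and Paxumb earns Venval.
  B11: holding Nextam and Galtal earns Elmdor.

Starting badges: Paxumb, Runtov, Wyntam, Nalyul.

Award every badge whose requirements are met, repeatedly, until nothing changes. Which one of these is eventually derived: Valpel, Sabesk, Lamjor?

Sabesk

With Runtov and Paxumb, Galtal is earned (B6).
With Wyntam, Galtal, and Paxumb, Venval is earned (B10).
With Paxumb and Venval, Nextam is earned (B4).
With Nextam and Galtal, Elmdor is earned (B11).
With Paxumb, Venval, and Nextam, Wynyor is earned (B1).
With Elmdor and Wynyor, Sabesk is earned (B9).
Valpel would need Lamjor (B2), but Lamjor is never earned. Lamjor would need Wyntam and Valpel (B3), but Valpel is never earned.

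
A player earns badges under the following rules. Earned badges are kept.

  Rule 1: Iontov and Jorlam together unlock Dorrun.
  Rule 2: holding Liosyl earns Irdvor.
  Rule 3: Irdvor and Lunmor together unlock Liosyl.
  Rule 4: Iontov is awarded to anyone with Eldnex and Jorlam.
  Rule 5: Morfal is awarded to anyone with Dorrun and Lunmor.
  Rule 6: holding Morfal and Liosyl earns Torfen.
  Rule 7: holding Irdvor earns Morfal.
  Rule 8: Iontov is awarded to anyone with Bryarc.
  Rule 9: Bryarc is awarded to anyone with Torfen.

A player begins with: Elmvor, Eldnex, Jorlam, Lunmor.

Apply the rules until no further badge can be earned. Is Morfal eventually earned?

Yes

With Eldnex and Jorlam, Iontov is earned (Rule 4).
With Iontov and Jorlam, Dorrun is earned (Rule 1).
With Dorrun and Lunmor, Morfal is earned (Rule 5).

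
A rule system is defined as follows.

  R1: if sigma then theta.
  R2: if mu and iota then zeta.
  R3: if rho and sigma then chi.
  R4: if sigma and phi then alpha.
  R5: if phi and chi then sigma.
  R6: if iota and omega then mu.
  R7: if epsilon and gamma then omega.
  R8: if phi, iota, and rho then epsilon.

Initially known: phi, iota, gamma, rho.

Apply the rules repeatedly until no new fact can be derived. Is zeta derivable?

Yes

phi, iota, and rho hold, so epsilon follows (R8).
epsilon and gamma hold, so omega follows (R7).
iota and omega hold, so mu follows (R6).
mu and iota hold, so zeta follows (R2).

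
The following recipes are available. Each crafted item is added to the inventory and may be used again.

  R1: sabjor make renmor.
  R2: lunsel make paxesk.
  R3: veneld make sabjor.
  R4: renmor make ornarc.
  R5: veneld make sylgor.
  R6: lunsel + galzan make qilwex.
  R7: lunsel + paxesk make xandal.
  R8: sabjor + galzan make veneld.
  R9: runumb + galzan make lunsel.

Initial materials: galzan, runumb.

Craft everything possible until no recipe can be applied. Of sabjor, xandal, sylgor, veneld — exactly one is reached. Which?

xandal

runumb + galzan → lunsel (R9).
Using R2, lunsel makes paxesk.
lunsel + paxesk → xandal (R7).
sylgor would need veneld (R5), but veneld is never obtained. veneld would need sabjor and galzan (R8), but sabjor is never obtained. sabjor would need veneld (R3), but veneld is never obtained.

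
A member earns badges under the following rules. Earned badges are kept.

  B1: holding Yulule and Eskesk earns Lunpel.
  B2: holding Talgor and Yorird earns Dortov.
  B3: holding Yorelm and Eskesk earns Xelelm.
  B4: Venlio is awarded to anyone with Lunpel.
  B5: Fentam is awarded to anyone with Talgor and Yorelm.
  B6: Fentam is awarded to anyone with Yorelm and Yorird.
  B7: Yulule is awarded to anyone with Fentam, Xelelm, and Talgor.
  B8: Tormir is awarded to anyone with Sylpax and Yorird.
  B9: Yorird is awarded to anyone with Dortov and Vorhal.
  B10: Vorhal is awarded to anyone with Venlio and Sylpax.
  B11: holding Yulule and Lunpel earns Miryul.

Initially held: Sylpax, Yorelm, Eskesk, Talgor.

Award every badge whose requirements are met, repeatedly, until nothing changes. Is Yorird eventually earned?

Yorird would need Dortov and Vorhal (B9), but Dortov is never earned.

No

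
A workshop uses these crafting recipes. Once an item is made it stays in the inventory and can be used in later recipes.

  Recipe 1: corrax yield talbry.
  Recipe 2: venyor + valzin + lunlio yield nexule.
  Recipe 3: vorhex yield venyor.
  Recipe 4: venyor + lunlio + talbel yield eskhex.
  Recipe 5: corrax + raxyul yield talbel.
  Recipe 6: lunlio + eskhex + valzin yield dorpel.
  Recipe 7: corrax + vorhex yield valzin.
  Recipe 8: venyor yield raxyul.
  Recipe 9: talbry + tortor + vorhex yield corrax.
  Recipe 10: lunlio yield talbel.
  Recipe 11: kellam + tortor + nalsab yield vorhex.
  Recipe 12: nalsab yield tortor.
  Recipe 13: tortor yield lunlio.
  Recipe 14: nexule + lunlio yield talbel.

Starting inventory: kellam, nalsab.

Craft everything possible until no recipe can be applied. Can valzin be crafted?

No

valzin would need corrax and vorhex (Recipe 7), but corrax is never obtained.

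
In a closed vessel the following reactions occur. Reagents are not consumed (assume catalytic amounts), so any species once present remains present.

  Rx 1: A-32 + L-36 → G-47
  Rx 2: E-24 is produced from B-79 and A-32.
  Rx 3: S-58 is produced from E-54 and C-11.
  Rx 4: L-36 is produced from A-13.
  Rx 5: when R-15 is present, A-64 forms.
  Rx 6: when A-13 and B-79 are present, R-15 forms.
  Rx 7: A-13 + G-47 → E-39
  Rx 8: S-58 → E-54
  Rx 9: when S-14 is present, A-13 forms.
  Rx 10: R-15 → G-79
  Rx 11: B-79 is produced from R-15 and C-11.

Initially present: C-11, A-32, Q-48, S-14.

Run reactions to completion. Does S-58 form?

No

S-58 would need E-54 and C-11 (Rx 3), but E-54 never forms.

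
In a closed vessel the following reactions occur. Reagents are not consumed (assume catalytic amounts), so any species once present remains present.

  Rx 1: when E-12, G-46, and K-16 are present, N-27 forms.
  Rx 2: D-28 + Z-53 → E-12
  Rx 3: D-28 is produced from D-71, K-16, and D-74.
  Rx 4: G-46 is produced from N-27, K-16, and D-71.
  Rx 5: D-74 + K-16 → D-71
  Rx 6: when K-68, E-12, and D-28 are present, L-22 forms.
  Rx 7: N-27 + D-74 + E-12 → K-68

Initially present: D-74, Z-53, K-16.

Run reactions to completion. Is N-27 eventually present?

N-27 would need E-12, G-46, and K-16 (Rx 1), but G-46 never forms.

No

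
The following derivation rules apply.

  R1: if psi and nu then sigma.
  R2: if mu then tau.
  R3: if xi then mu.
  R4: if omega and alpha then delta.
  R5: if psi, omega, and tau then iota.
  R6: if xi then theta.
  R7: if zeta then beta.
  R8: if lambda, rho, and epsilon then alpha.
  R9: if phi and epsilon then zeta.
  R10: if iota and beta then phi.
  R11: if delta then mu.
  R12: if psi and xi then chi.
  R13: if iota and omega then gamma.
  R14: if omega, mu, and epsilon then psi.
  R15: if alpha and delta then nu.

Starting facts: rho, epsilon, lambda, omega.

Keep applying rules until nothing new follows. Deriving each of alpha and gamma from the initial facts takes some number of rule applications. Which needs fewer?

alpha: lambda, rho, and epsilon hold, so alpha follows (R8). [1 rule application]
gamma: lambda, rho, and epsilon hold, so alpha follows (R8). omega and alpha hold, so delta follows (R4). From delta, R11 gives mu. omega, mu, and epsilon hold, so psi follows (R14). From mu, R2 gives tau. From psi, omega, and tau, R5 gives iota. iota and omega hold, so gamma follows (R13). [7 rule applications]
alpha needs fewer.

alpha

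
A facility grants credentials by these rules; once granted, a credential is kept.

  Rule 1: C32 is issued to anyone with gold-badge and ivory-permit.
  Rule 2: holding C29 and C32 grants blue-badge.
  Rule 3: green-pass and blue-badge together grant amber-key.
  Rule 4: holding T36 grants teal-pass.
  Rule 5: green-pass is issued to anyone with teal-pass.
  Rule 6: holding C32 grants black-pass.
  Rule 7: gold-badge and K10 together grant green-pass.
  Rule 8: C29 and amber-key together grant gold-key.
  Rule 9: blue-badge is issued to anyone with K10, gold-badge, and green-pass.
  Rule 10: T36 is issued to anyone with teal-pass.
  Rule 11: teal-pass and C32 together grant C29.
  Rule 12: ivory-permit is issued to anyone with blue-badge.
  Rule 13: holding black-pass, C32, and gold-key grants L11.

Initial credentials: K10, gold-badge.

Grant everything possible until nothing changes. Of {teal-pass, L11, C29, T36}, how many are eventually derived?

teal-pass would need T36 (Rule 4), but T36 is never granted.
L11 would need black-pass, C32, and gold-key (Rule 13), but gold-key is never granted.
C29 would need teal-pass and C32 (Rule 11), but teal-pass is never granted.
T36 would need teal-pass (Rule 10), but teal-pass is never granted.
None of the 4 are reached.

0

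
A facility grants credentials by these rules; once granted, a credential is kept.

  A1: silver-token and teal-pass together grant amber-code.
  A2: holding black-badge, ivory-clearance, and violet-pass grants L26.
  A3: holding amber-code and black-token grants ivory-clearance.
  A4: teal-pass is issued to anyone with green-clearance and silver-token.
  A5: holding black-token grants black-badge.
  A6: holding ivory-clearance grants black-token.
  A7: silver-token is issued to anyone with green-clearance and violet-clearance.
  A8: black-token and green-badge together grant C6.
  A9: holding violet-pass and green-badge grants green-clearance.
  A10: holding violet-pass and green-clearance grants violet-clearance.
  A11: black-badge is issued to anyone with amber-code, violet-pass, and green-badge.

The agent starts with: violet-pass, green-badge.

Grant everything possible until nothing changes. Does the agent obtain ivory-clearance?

No

ivory-clearance would need amber-code and black-token (A3), but black-token is never granted.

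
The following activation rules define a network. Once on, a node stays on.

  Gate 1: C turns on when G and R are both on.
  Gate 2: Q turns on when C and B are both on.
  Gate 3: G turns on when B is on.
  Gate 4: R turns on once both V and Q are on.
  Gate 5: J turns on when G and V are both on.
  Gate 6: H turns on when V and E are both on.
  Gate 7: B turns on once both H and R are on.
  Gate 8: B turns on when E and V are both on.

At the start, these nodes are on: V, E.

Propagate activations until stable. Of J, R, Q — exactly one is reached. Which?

E and V are on, so B turns on (Gate 8).
Gate 3: B on → G on.
Gate 5: G and V on → J on.
R would need V and Q (Gate 4), but Q never turns on. Q would need C and B (Gate 2), but C never turns on.

J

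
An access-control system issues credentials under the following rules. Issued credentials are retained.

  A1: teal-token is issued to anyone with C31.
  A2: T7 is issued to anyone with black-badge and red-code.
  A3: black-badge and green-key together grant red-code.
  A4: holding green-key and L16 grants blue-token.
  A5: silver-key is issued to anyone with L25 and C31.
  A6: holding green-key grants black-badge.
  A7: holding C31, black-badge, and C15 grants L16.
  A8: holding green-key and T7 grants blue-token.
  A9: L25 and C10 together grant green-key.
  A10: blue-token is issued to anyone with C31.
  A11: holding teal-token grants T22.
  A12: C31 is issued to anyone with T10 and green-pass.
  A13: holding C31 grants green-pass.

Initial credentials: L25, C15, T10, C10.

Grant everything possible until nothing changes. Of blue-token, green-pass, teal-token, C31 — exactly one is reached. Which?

blue-token

Holding L25 and C10 grants green-key (A9).
Holding green-key grants black-badge (A6).
Holding black-badge and green-key grants red-code (A3).
Holding black-badge and red-code grants T7 (A2).
Holding green-key and T7 grants blue-token (A8).
green-pass would need C31 (A13), but C31 is never granted. C31 would need T10 and green-pass (A12), but green-pass is never granted. teal-token would need C31 (A1), but C31 is never granted.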